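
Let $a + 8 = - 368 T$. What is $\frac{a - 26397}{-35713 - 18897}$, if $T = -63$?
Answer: $\frac{3221}{54610} \approx 0.058982$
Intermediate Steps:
$a = 23176$ ($a = -8 - -23184 = -8 + 23184 = 23176$)
$\frac{a - 26397}{-35713 - 18897} = \frac{23176 - 26397}{-35713 - 18897} = - \frac{3221}{-54610} = \left(-3221\right) \left(- \frac{1}{54610}\right) = \frac{3221}{54610}$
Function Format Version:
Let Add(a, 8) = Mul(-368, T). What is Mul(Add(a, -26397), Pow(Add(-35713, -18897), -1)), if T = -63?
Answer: Rational(3221, 54610) ≈ 0.058982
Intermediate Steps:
a = 23176 (a = Add(-8, Mul(-368, -63)) = Add(-8, 23184) = 23176)
Mul(Add(a, -26397), Pow(Add(-35713, -18897), -1)) = Mul(Add(23176, -26397), Pow(Add(-35713, -18897), -1)) = Mul(-3221, Pow(-54610, -1)) = Mul(-3221, Rational(-1, 54610)) = Rational(3221, 54610)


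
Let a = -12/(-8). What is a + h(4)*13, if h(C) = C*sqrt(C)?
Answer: 211/2 ≈ 105.50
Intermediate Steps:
a = 3/2 (a = -12*(-1/8) = 3/2 ≈ 1.5000)
h(C) = C**(3/2)
a + h(4)*13 = 3/2 + 4**(3/2)*13 = 3/2 + 8*13 = 3/2 + 104 = 211/2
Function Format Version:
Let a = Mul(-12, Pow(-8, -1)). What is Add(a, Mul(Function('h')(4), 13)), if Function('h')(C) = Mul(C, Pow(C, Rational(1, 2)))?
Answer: Rational(211, 2) ≈ 105.50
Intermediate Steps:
a = Rational(3, 2) (a = Mul(-12, Rational(-1, 8)) = Rational(3, 2) ≈ 1.5000)
Function('h')(C) = Pow(C, Rational(3, 2))
Add(a, Mul(Function('h')(4), 13)) = Add(Rational(3, 2), Mul(Pow(4, Rational(3, 2)), 13)) = Add(Rational(3, 2), Mul(8, 13)) = Add(Rational(3, 2), 104) = Rational(211, 2)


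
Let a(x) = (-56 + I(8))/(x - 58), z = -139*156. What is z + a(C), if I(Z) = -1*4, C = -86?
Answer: -260203/12 ≈ -21684.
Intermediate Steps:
I(Z) = -4
z = -21684
a(x) = -60/(-58 + x) (a(x) = (-56 - 4)/(x - 58) = -60/(-58 + x))
z + a(C) = -21684 - 60/(-58 - 86) = -21684 - 60/(-144) = -21684 - 60*(-1/144) = -21684 + 5/12 = -260203/12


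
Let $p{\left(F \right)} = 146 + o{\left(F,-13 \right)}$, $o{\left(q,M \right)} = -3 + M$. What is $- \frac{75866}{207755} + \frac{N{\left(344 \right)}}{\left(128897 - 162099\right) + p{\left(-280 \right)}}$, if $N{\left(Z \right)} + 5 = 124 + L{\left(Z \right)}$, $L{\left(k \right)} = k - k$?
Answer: $- \frac{2533763197}{6870873360} \approx -0.36877$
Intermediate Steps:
$L{\left(k \right)} = 0$
$N{\left(Z \right)} = 119$ ($N{\left(Z \right)} = -5 + \left(124 + 0\right) = -5 + 124 = 119$)
$p{\left(F \right)} = 130$ ($p{\left(F \right)} = 146 - 16 = 130$)
$- \frac{75866}{207755} + \frac{N{\left(344 \right)}}{\left(128897 - 162099\right) + p{\left(-280 \right)}} = - \frac{75866}{207755} + \frac{119}{\left(128897 - 162099\right) + 130} = \left(-75866\right) \frac{1}{207755} + \frac{119}{-33202 + 130} = - \frac{75866}{207755} + \frac{119}{-33072} = - \frac{75866}{207755} + 119 \left(- \frac{1}{33072}\right) = - \frac{75866}{207755} - \frac{119}{33072} = - \frac{2533763197}{6870873360}$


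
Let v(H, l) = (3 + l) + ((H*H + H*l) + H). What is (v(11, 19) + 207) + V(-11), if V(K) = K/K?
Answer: 571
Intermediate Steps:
v(H, l) = 3 + H + l + H² + H*l (v(H, l) = (3 + l) + ((H² + H*l) + H) = (3 + l) + (H + H² + H*l) = 3 + H + l + H² + H*l)
V(K) = 1
(v(11, 19) + 207) + V(-11) = ((3 + 11 + 19 + 11² + 11*19) + 207) + 1 = ((3 + 11 + 19 + 121 + 209) + 207) + 1 = (363 + 207) + 1 = 570 + 1 = 571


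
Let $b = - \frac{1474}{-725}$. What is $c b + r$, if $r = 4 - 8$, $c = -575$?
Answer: $- \frac{34018}{29} \approx -1173.0$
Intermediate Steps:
$b = \frac{1474}{725}$ ($b = \left(-1474\right) \left(- \frac{1}{725}\right) = \frac{1474}{725} \approx 2.0331$)
$r = -4$ ($r = 4 - 8 = -4$)
$c b + r = \left(-575\right) \frac{1474}{725} - 4 = - \frac{33902}{29} - 4 = - \frac{34018}{29}$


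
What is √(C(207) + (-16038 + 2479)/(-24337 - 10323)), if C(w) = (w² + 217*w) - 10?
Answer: √26356381094935/17330 ≈ 296.24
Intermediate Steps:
C(w) = -10 + w² + 217*w
√(C(207) + (-16038 + 2479)/(-24337 - 10323)) = √((-10 + 207² + 217*207) + (-16038 + 2479)/(-24337 - 10323)) = √((-10 + 42849 + 44919) - 13559/(-34660)) = √(87758 - 13559*(-1/34660)) = √(87758 + 13559/34660) = √(3041705839/34660) = √26356381094935/17330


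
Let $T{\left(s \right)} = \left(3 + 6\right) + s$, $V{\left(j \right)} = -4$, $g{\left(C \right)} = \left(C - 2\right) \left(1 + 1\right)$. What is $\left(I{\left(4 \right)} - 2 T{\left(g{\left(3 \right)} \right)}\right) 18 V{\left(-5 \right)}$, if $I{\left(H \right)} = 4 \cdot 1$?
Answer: $1296$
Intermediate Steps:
$g{\left(C \right)} = -4 + 2 C$ ($g{\left(C \right)} = \left(-2 + C\right) 2 = -4 + 2 C$)
$I{\left(H \right)} = 4$
$T{\left(s \right)} = 9 + s$
$\left(I{\left(4 \right)} - 2 T{\left(g{\left(3 \right)} \right)}\right) 18 V{\left(-5 \right)} = \left(4 - 2 \left(9 + \left(-4 + 2 \cdot 3\right)\right)\right) 18 \left(-4\right) = \left(4 - 2 \left(9 + \left(-4 + 6\right)\right)\right) 18 \left(-4\right) = \left(4 - 2 \left(9 + 2\right)\right) 18 \left(-4\right) = \left(4 - 22\right) 18 \left(-4\right) = \left(-18\right) 18 \left(-4\right) = \left(-324\right) \left(-4\right) = 1296$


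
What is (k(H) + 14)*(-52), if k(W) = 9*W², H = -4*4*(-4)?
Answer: -1917656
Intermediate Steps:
H = 64 (H = -16*(-4) = 64)
(k(H) + 14)*(-52) = (9*64² + 14)*(-52) = (9*4096 + 14)*(-52) = (36864 + 14)*(-52) = 36878*(-52) = -1917656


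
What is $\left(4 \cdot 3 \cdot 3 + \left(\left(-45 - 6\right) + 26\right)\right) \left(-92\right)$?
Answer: $-1012$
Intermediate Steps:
$\left(4 \cdot 3 \cdot 3 + \left(\left(-45 - 6\right) + 26\right)\right) \left(-92\right) = \left(12 \cdot 3 + \left(-51 + 26\right)\right) \left(-92\right) = \left(36 - 25\right) \left(-92\right) = 11 \left(-92\right) = -1012$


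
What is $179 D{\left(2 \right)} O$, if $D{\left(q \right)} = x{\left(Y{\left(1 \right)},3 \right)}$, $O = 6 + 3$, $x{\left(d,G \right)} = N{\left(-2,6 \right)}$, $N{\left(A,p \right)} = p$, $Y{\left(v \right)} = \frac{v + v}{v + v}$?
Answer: $9666$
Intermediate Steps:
$Y{\left(v \right)} = 1$ ($Y{\left(v \right)} = \frac{2 v}{2 v} = 2 v \frac{1}{2 v} = 1$)
$x{\left(d,G \right)} = 6$
$O = 9$
$D{\left(q \right)} = 6$
$179 D{\left(2 \right)} O = 179 \cdot 6 \cdot 9 = 179 \cdot 54 = 9666$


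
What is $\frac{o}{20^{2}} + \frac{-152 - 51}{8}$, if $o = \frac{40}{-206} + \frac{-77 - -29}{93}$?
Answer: $- \frac{16205609}{638600} \approx -25.377$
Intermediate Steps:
$o = - \frac{2268}{3193}$ ($o = 40 \left(- \frac{1}{206}\right) + \left(-77 + 29\right) \frac{1}{93} = - \frac{20}{103} - \frac{16}{31} = - \frac{2268}{3193} \approx -0.7103$)
$\frac{o}{20^{2}} + \frac{-152 - 51}{8} = - \frac{2268}{3193 \cdot 20^{2}} + \frac{-152 - 51}{8} = - \frac{2268}{3193 \cdot 400} + \left(-152 - 51\right) \frac{1}{8} = \left(- \frac{2268}{3193}\right) \frac{1}{400} - \frac{203}{8} = - \frac{567}{319300} - \frac{203}{8} = - \frac{16205609}{638600}$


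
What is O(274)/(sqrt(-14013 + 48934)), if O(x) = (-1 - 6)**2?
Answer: 49*sqrt(34921)/34921 ≈ 0.26221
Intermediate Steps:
O(x) = 49 (O(x) = (-7)**2 = 49)
O(274)/(sqrt(-14013 + 48934)) = 49/(sqrt(-14013 + 48934)) = 49/(sqrt(34921)) = 49*(sqrt(34921)/34921) = 49*sqrt(34921)/34921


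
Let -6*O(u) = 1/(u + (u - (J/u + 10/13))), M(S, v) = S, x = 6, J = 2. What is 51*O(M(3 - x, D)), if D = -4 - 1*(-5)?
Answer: 39/28 ≈ 1.3929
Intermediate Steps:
D = 1 (D = -4 + 5 = 1)
O(u) = -1/(6*(-10/13 - 2/u + 2*u)) (O(u) = -1/(6*(u + (u - (2/u + 10/13)))) = -1/(6*(u + (u - (10/13 + 2/u)))) = -1/(6*(u + (u + (-10/13 - 2/u)))) = -1/(6*(u + (-10/13 + u - 2/u))) = -1/(6*(-10/13 - 2/u + 2*u)))
51*O(M(3 - x, D)) = 51*(13*(3 - 1*6)/(12*(13 - 13*(3 - 1*6)**2 + 5*(3 - 1*6)))) = 51*(13*(3 - 6)/(12*(13 - 13*(3 - 6)**2 + 5*(3 - 6)))) = 51*((13/12)*(-3)/(13 - 13*(-3)**2 + 5*(-3))) = 51*((13/12)*(-3)/(13 - 13*9 - 15)) = 51*((13/12)*(-3)/(13 - 117 - 15)) = 51*((13/12)*(-3)/(-119)) = 51*((13/12)*(-3)*(-1/119)) = 51*(13/476) = 39/28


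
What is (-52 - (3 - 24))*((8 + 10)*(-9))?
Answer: 5022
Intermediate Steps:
(-52 - (3 - 24))*((8 + 10)*(-9)) = (-52 - 1*(-21))*(18*(-9)) = (-52 + 21)*(-162) = -31*(-162) = 5022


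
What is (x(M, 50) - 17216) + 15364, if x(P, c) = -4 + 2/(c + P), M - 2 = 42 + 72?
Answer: -154047/83 ≈ -1856.0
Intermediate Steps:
M = 116 (M = 2 + (42 + 72) = 2 + 114 = 116)
x(P, c) = -4 + 2/(P + c)
(x(M, 50) - 17216) + 15364 = (2*(1 - 2*116 - 2*50)/(116 + 50) - 17216) + 15364 = (2*(1 - 232 - 100)/166 - 17216) + 15364 = (2*(1/166)*(-331) - 17216) + 15364 = (-331/83 - 17216) + 15364 = -1429259/83 + 15364 = -154047/83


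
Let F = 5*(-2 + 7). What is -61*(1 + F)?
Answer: -1586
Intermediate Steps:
F = 25 (F = 5*5 = 25)
-61*(1 + F) = -61*(1 + 25) = -61*26 = -1586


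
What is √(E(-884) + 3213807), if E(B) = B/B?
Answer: 4*√200863 ≈ 1792.7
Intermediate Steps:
E(B) = 1
√(E(-884) + 3213807) = √(1 + 3213807) = √3213808 = 4*√200863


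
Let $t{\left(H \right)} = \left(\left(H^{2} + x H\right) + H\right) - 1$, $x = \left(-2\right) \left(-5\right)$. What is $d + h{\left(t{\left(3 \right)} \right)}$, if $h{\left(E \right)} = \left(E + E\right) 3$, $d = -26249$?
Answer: $-26003$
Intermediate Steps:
$x = 10$
$t{\left(H \right)} = -1 + H^{2} + 11 H$ ($t{\left(H \right)} = \left(\left(H^{2} + 10 H\right) + H\right) - 1 = \left(H^{2} + 11 H\right) - 1 = -1 + H^{2} + 11 H$)
$h{\left(E \right)} = 6 E$ ($h{\left(E \right)} = 2 E 3 = 6 E$)
$d + h{\left(t{\left(3 \right)} \right)} = -26249 + 6 \left(-1 + 3^{2} + 11 \cdot 3\right) = -26249 + 6 \left(-1 + 9 + 33\right) = -26249 + 6 \cdot 41 = -26249 + 246 = -26003$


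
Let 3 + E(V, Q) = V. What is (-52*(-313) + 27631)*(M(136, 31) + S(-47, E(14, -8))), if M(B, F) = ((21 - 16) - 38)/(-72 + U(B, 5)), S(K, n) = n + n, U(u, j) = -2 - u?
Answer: 68099757/70 ≈ 9.7285e+5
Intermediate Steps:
E(V, Q) = -3 + V
S(K, n) = 2*n
M(B, F) = -33/(-74 - B) (M(B, F) = ((21 - 16) - 38)/(-72 + (-2 - B)) = (5 - 38)/(-74 - B) = -33/(-74 - B))
(-52*(-313) + 27631)*(M(136, 31) + S(-47, E(14, -8))) = (-52*(-313) + 27631)*(33/(74 + 136) + 2*(-3 + 14)) = (16276 + 27631)*(33/210 + 2*11) = 43907*(33*(1/210) + 22) = 43907*(11/70 + 22) = 43907*(1551/70) = 68099757/70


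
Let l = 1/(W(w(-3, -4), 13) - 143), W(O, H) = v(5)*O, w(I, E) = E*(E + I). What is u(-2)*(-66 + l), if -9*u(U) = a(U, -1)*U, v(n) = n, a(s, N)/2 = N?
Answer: 796/27 ≈ 29.481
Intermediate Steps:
a(s, N) = 2*N
W(O, H) = 5*O
u(U) = 2*U/9 (u(U) = -2*(-1)*U/9 = -(-2)*U/9 = 2*U/9)
l = -1/3 (l = 1/(5*(-4*(-4 - 3)) - 143) = 1/(5*(-4*(-7)) - 143) = 1/(5*28 - 143) = 1/(140 - 143) = 1/(-3) = -1/3 ≈ -0.33333)
u(-2)*(-66 + l) = ((2/9)*(-2))*(-66 - 1/3) = -4/9*(-199/3) = 796/27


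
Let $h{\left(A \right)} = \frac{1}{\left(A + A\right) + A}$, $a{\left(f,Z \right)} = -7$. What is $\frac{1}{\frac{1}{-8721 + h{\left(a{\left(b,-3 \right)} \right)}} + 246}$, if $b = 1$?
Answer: $\frac{183142}{45052911} \approx 0.004065$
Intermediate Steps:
$h{\left(A \right)} = \frac{1}{3 A}$ ($h{\left(A \right)} = \frac{1}{2 A + A} = \frac{1}{3 A}$)
$\frac{1}{\frac{1}{-8721 + h{\left(a{\left(b,-3 \right)} \right)}} + 246} = \frac{1}{\frac{1}{-8721 + \frac{1}{3 \left(-7\right)}} + 246} = \frac{1}{\frac{1}{-8721 + \frac{1}{3} \left(- \frac{1}{7}\right)} + 246} = \frac{1}{\frac{1}{-8721 - \frac{1}{21}} + 246} = \frac{1}{\frac{1}{- \frac{183142}{21}} + 246} = \frac{1}{- \frac{21}{183142} + 246} = \frac{1}{\frac{45052911}{183142}} = \frac{183142}{45052911}$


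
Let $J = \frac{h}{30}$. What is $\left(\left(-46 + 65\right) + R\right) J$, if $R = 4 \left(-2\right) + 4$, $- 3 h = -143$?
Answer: $\frac{143}{6} \approx 23.833$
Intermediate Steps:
$h = \frac{143}{3}$ ($h = \left(- \frac{1}{3}\right) \left(-143\right) = \frac{143}{3} \approx 47.667$)
$J = \frac{143}{90}$ ($J = \frac{143}{3 \cdot 30} = \frac{143}{3} \cdot \frac{1}{30} = \frac{143}{90} \approx 1.5889$)
$R = -4$ ($R = -8 + 4 = -4$)
$\left(\left(-46 + 65\right) + R\right) J = \left(\left(-46 + 65\right) - 4\right) \frac{143}{90} = \left(19 - 4\right) \frac{143}{90} = 15 \cdot \frac{143}{90} = \frac{143}{6}$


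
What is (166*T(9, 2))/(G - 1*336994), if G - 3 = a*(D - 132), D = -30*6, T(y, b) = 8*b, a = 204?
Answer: -2656/400639 ≈ -0.0066294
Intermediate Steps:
D = -180
G = -63645 (G = 3 + 204*(-180 - 132) = 3 + 204*(-312) = 3 - 63648 = -63645)
(166*T(9, 2))/(G - 1*336994) = (166*(8*2))/(-63645 - 1*336994) = (166*16)/(-63645 - 336994) = 2656/(-400639) = 2656*(-1/400639) = -2656/400639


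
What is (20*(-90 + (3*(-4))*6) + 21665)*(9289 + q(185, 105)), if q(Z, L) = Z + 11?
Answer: 174761125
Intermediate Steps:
q(Z, L) = 11 + Z
(20*(-90 + (3*(-4))*6) + 21665)*(9289 + q(185, 105)) = (20*(-90 + (3*(-4))*6) + 21665)*(9289 + (11 + 185)) = (20*(-90 - 12*6) + 21665)*(9289 + 196) = (20*(-90 - 72) + 21665)*9485 = (20*(-162) + 21665)*9485 = (-3240 + 21665)*9485 = 18425*9485 = 174761125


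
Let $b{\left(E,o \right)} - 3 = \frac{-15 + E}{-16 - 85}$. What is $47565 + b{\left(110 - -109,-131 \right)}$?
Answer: $\frac{4804164}{101} \approx 47566.0$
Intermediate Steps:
$b{\left(E,o \right)} = \frac{318}{101} - \frac{E}{101}$ ($b{\left(E,o \right)} = 3 + \frac{-15 + E}{-16 - 85} = 3 + \frac{-15 + E}{-101} = 3 + \left(-15 + E\right) \left(- \frac{1}{101}\right) = 3 - \left(- \frac{15}{101} + \frac{E}{101}\right) = \frac{318}{101} - \frac{E}{101}$)
$47565 + b{\left(110 - -109,-131 \right)} = 47565 + \left(\frac{318}{101} - \frac{110 - -109}{101}\right) = 47565 + \left(\frac{318}{101} - \frac{110 + 109}{101}\right) = 47565 + \left(\frac{318}{101} - \frac{219}{101}\right) = 47565 + \frac{99}{101} = \frac{4804164}{101}$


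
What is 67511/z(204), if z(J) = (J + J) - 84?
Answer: 67511/324 ≈ 208.37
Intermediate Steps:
z(J) = -84 + 2*J (z(J) = 2*J - 84 = -84 + 2*J)
67511/z(204) = 67511/(-84 + 2*204) = 67511/(-84 + 408) = 67511/324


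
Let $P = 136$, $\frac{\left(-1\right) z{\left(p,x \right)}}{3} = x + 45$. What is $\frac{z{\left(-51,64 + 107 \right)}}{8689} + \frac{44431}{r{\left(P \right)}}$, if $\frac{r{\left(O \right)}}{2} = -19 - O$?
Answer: $- \frac{386261839}{2693590} \approx -143.4$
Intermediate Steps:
$z{\left(p,x \right)} = -135 - 3 x$ ($z{\left(p,x \right)} = - 3 \left(x + 45\right) = - 3 \left(45 + x\right) = -135 - 3 x$)
$r{\left(O \right)} = -38 - 2 O$ ($r{\left(O \right)} = 2 \left(-19 - O\right) = -38 - 2 O$)
$\frac{z{\left(-51,64 + 107 \right)}}{8689} + \frac{44431}{r{\left(P \right)}} = \frac{-135 - 3 \left(64 + 107\right)}{8689} + \frac{44431}{-38 - 272} = \left(-135 - 513\right) \frac{1}{8689} + \frac{44431}{-38 - 272} = \left(-135 - 513\right) \frac{1}{8689} + \frac{44431}{-310} = \left(-648\right) \frac{1}{8689} + 44431 \left(- \frac{1}{310}\right) = - \frac{648}{8689} - \frac{44431}{310} = - \frac{386261839}{2693590}$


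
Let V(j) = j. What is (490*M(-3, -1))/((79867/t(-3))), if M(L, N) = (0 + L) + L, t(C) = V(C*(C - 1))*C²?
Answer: -317520/79867 ≈ -3.9756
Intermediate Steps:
t(C) = C³*(-1 + C) (t(C) = (C*(C - 1))*C² = (C*(-1 + C))*C² = C³*(-1 + C))
M(L, N) = 2*L (M(L, N) = L + L = 2*L)
(490*M(-3, -1))/((79867/t(-3))) = (490*(2*(-3)))/((79867/(((-3)³*(-1 - 3))))) = (490*(-6))/((79867/((-27*(-4))))) = -2940/(79867/108) = -2940/(79867*(1/108)) = -2940/79867/108 = -2940*108/79867 = -317520/79867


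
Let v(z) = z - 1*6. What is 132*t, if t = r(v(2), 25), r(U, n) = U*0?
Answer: 0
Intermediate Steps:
v(z) = -6 + z (v(z) = z - 6 = -6 + z)
r(U, n) = 0
t = 0
132*t = 132*0 = 0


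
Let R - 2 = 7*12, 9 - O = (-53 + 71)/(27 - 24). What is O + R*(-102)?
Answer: -8769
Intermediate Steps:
O = 3 (O = 9 - (-53 + 71)/(27 - 24) = 9 - 18/3 = 9 - 1*6 = 9 - 6 = 3)
R = 86 (R = 2 + 7*12 = 2 + 84 = 86)
O + R*(-102) = 3 + 86*(-102) = 3 - 8772 = -8769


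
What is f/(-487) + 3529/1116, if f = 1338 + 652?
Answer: -502217/543492 ≈ -0.92406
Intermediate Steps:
f = 1990
f/(-487) + 3529/1116 = 1990/(-487) + 3529/1116 = 1990*(-1/487) + 3529*(1/1116) = -1990/487 + 3529/1116 = -502217/543492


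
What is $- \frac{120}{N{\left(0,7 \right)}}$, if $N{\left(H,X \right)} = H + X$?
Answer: $- \frac{120}{7} \approx -17.143$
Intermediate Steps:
$- \frac{120}{N{\left(0,7 \right)}} = - \frac{120}{0 + 7} = - \frac{120}{7}$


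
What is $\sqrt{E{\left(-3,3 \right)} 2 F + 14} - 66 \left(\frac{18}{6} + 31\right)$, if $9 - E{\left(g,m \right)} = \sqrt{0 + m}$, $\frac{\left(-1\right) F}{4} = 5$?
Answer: $-2244 + i \sqrt{346 - 40 \sqrt{3}} \approx -2244.0 + 16.635 i$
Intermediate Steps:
$F = -20$ ($F = \left(-4\right) 5 = -20$)
$E{\left(g,m \right)} = 9 - \sqrt{m}$ ($E{\left(g,m \right)} = 9 - \sqrt{0 + m} = 9 - \sqrt{m}$)
$\sqrt{E{\left(-3,3 \right)} 2 F + 14} - 66 \left(\frac{18}{6} + 31\right) = \sqrt{\left(9 - \sqrt{3}\right) 2 \left(-20\right) + 14} - 66 \left(\frac{18}{6} + 31\right) = \sqrt{\left(18 - 2 \sqrt{3}\right) \left(-20\right) + 14} - 66 \left(18 \cdot \frac{1}{6} + 31\right) = \sqrt{\left(-360 + 40 \sqrt{3}\right) + 14} - 66 \left(3 + 31\right) = \sqrt{-346 + 40 \sqrt{3}} - 2244 = -2244 + \sqrt{-346 + 40 \sqrt{3}}$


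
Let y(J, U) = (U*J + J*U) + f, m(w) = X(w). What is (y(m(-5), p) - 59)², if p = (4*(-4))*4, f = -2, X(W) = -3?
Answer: 104329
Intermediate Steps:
m(w) = -3
p = -64 (p = -16*4 = -64)
y(J, U) = -2 + 2*J*U (y(J, U) = (U*J + J*U) - 2 = (J*U + J*U) - 2 = 2*J*U - 2 = -2 + 2*J*U)
(y(m(-5), p) - 59)² = ((-2 + 2*(-3)*(-64)) - 59)² = ((-2 + 384) - 59)² = (382 - 59)² = 323² = 104329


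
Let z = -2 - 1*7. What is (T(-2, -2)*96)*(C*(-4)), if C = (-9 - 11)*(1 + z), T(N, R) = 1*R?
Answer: 122880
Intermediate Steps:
T(N, R) = R
z = -9 (z = -2 - 7 = -9)
C = 160 (C = (-9 - 11)*(1 - 9) = -20*(-8) = 160)
(T(-2, -2)*96)*(C*(-4)) = (-2*96)*(160*(-4)) = -192*(-640) = 122880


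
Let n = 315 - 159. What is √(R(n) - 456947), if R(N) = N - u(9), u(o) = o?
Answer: 20*I*√1142 ≈ 675.87*I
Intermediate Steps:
n = 156
R(N) = -9 + N (R(N) = N - 1*9 = N - 9 = -9 + N)
√(R(n) - 456947) = √((-9 + 156) - 456947) = √(147 - 456947) = √(-456800) = 20*I*√1142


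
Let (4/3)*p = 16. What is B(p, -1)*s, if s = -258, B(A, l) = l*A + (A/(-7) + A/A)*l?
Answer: 20382/7 ≈ 2911.7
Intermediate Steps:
p = 12 (p = (¾)*16 = 12)
B(A, l) = A*l + l*(1 - A/7) (B(A, l) = A*l + (A*(-⅐) + 1)*l = A*l + (-A/7 + 1)*l = A*l + (1 - A/7)*l = A*l + l*(1 - A/7))
B(p, -1)*s = ((⅐)*(-1)*(7 + 6*12))*(-258) = ((⅐)*(-1)*(7 + 72))*(-258) = ((⅐)*(-1)*79)*(-258) = -79/7*(-258) = 20382/7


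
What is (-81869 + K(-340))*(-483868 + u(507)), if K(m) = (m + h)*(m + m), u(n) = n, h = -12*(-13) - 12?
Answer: -24850072371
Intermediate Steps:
h = 144 (h = 156 - 12 = 144)
K(m) = 2*m*(144 + m) (K(m) = (m + 144)*(m + m) = (144 + m)*(2*m) = 2*m*(144 + m))
(-81869 + K(-340))*(-483868 + u(507)) = (-81869 + 2*(-340)*(144 - 340))*(-483868 + 507) = (-81869 + 2*(-340)*(-196))*(-483361) = (-81869 + 133280)*(-483361) = 51411*(-483361) = -24850072371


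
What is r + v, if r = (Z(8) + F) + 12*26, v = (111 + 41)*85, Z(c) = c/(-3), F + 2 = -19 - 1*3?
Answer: 39616/3 ≈ 13205.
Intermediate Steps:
F = -24 (F = -2 + (-19 - 1*3) = -2 + (-19 - 3) = -2 - 22 = -24)
Z(c) = -c/3 (Z(c) = c*(-⅓) = -c/3)
v = 12920 (v = 152*85 = 12920)
r = 856/3 (r = (-⅓*8 - 24) + 12*26 = (-8/3 - 24) + 312 = -80/3 + 312 = 856/3 ≈ 285.33)
r + v = 856/3 + 12920 = 39616/3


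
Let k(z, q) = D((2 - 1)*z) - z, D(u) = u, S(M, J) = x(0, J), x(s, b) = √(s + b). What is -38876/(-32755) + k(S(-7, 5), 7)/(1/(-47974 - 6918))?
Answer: 38876/32755 ≈ 1.1869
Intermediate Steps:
x(s, b) = √(b + s)
S(M, J) = √J (S(M, J) = √(J + 0) = √J)
k(z, q) = 0 (k(z, q) = (2 - 1)*z - z = 1*z - z = z - z = 0)
-38876/(-32755) + k(S(-7, 5), 7)/(1/(-47974 - 6918)) = -38876/(-32755) + 0/(1/(-47974 - 6918)) = -38876*(-1/32755) + 0/(1/(-54892)) = 38876/32755 + 0/(-1/54892) = 38876/32755 + 0*(-54892) = 38876/32755 + 0 = 38876/32755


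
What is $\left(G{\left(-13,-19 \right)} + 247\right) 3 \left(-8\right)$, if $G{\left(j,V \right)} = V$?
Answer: $-5472$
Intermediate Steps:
$\left(G{\left(-13,-19 \right)} + 247\right) 3 \left(-8\right) = \left(-19 + 247\right) 3 \left(-8\right) = 228 \left(-24\right) = -5472$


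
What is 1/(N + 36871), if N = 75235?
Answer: 1/112106 ≈ 8.9201e-6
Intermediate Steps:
1/(N + 36871) = 1/(75235 + 36871) = 1/112106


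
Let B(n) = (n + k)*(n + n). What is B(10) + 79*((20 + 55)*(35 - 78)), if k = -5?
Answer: -254675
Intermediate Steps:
B(n) = 2*n*(-5 + n) (B(n) = (n - 5)*(n + n) = (-5 + n)*(2*n) = 2*n*(-5 + n))
B(10) + 79*((20 + 55)*(35 - 78)) = 2*10*(-5 + 10) + 79*((20 + 55)*(35 - 78)) = 2*10*5 + 79*(75*(-43)) = 100 + 79*(-3225) = 100 - 254775 = -254675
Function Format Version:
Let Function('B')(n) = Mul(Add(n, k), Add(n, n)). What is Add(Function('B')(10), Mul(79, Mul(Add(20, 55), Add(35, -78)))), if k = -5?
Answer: -254675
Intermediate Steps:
Function('B')(n) = Mul(2, n, Add(-5, n)) (Function('B')(n) = Mul(Add(n, -5), Add(n, n)) = Mul(Add(-5, n), Mul(2, n)) = Mul(2, n, Add(-5, n)))
Add(Function('B')(10), Mul(79, Mul(Add(20, 55), Add(35, -78)))) = Add(Mul(2, 10, Add(-5, 10)), Mul(79, Mul(Add(20, 55), Add(35, -78)))) = Add(Mul(2, 10, 5), Mul(79, Mul(75, -43))) = Add(100, Mul(79, -3225)) = Add(100, -254775) = -254675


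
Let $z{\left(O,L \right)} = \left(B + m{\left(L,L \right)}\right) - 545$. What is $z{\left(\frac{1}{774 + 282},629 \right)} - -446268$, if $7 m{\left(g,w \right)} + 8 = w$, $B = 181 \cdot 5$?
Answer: $\frac{3127017}{7} \approx 4.4672 \cdot 10^{5}$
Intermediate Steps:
$B = 905$
$m{\left(g,w \right)} = - \frac{8}{7} + \frac{w}{7}$
$z{\left(O,L \right)} = \frac{2512}{7} + \frac{L}{7}$ ($z{\left(O,L \right)} = \left(905 + \left(- \frac{8}{7} + \frac{L}{7}\right)\right) - 545 = \left(\frac{6327}{7} + \frac{L}{7}\right) - 545 = \frac{2512}{7} + \frac{L}{7}$)
$z{\left(\frac{1}{774 + 282},629 \right)} - -446268 = \left(\frac{2512}{7} + \frac{1}{7} \cdot 629\right) - -446268 = \left(\frac{2512}{7} + \frac{629}{7}\right) + 446268 = \frac{3141}{7} + 446268 = \frac{3127017}{7}$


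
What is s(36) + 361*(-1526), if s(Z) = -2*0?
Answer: -550886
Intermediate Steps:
s(Z) = 0
s(36) + 361*(-1526) = 0 + 361*(-1526) = 0 - 550886 = -550886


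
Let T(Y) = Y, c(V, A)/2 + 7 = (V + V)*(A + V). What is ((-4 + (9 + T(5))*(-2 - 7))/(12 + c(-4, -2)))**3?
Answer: -274625/103823 ≈ -2.6451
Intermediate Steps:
c(V, A) = -14 + 4*V*(A + V) (c(V, A) = -14 + 2*((V + V)*(A + V)) = -14 + 2*((2*V)*(A + V)) = -14 + 2*(2*V*(A + V)) = -14 + 4*V*(A + V))
((-4 + (9 + T(5))*(-2 - 7))/(12 + c(-4, -2)))**3 = ((-4 + (9 + 5)*(-2 - 7))/(12 + (-14 + 4*(-4)**2 + 4*(-2)*(-4))))**3 = ((-4 + 14*(-9))/(12 + (-14 + 4*16 + 32)))**3 = ((-4 - 126)/(12 + (-14 + 64 + 32)))**3 = (-130/(12 + 82))**3 = (-130/94)**3 = (-130*1/94)**3 = (-65/47)**3 = -274625/103823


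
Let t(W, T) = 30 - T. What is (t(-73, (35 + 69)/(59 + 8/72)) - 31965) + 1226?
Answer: -4084531/133 ≈ -30711.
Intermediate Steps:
(t(-73, (35 + 69)/(59 + 8/72)) - 31965) + 1226 = ((30 - (35 + 69)/(59 + 8/72)) - 31965) + 1226 = ((30 - 104/(59 + 8*(1/72))) - 31965) + 1226 = ((30 - 104/(59 + ⅑)) - 31965) + 1226 = ((30 - 104/532/9) - 31965) + 1226 = ((30 - 104*9/532) - 31965) + 1226 = ((30 - 1*234/133) - 31965) + 1226 = ((30 - 234/133) - 31965) + 1226 = (3756/133 - 31965) + 1226 = -4247589/133 + 1226 = -4084531/133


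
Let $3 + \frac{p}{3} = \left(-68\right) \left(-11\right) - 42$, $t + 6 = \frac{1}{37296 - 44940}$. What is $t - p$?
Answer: $- \frac{16167061}{7644} \approx -2115.0$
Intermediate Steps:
$t = - \frac{45865}{7644}$ ($t = -6 + \frac{1}{37296 - 44940} = -6 + \frac{1}{-7644} = -6 - \frac{1}{7644} = - \frac{45865}{7644} \approx -6.0001$)
$p = 2109$ ($p = -9 + 3 \left(\left(-68\right) \left(-11\right) - 42\right) = -9 + 3 \left(748 - 42\right) = -9 + 3 \cdot 706 = -9 + 2118 = 2109$)
$t - p = - \frac{45865}{7644} - 2109 = - \frac{16167061}{7644}$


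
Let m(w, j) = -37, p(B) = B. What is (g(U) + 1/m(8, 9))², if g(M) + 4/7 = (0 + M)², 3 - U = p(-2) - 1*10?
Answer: 3377934400/67081 ≈ 50356.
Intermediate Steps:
U = 15 (U = 3 - (-2 - 1*10) = 3 - (-2 - 10) = 3 - 1*(-12) = 3 + 12 = 15)
g(M) = -4/7 + M² (g(M) = -4/7 + (0 + M)² = -4/7 + M²)
(g(U) + 1/m(8, 9))² = ((-4/7 + 15²) + 1/(-37))² = ((-4/7 + 225) - 1/37)² = (1571/7 - 1/37)² = (58120/259)² = 3377934400/67081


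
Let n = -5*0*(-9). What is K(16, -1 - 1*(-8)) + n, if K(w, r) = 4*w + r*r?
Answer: 113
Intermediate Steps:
K(w, r) = r² + 4*w (K(w, r) = 4*w + r² = r² + 4*w)
n = 0 (n = 0*(-9) = 0)
K(16, -1 - 1*(-8)) + n = ((-1 - 1*(-8))² + 4*16) + 0 = ((-1 + 8)² + 64) + 0 = (7² + 64) + 0 = (49 + 64) + 0 = 113 + 0 = 113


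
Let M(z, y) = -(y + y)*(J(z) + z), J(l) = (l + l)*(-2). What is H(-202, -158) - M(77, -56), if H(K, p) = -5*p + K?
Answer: 26460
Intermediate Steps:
J(l) = -4*l (J(l) = (2*l)*(-2) = -4*l)
H(K, p) = K - 5*p
M(z, y) = 6*y*z (M(z, y) = -(y + y)*(-4*z + z) = -2*y*(-3*z) = -(-6)*y*z = 6*y*z)
H(-202, -158) - M(77, -56) = (-202 - 5*(-158)) - 6*(-56)*77 = (-202 + 790) - 1*(-25872) = 588 + 25872 = 26460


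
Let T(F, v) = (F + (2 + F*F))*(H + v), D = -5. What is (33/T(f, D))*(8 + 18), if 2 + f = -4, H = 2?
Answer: -143/16 ≈ -8.9375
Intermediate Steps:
f = -6 (f = -2 - 4 = -6)
T(F, v) = (2 + v)*(2 + F + F**2) (T(F, v) = (F + (2 + F*F))*(2 + v) = (F + (2 + F**2))*(2 + v) = (2 + F + F**2)*(2 + v) = (2 + v)*(2 + F + F**2))
(33/T(f, D))*(8 + 18) = (33/(4 + 2*(-6) + 2*(-5) + 2*(-6)**2 - 6*(-5) - 5*(-6)**2))*(8 + 18) = (33/(4 - 12 - 10 + 2*36 + 30 - 5*36))*26 = (33/(4 - 12 - 10 + 72 + 30 - 180))*26 = (33/(-96))*26 = (33*(-1/96))*26 = -11/32*26 = -143/16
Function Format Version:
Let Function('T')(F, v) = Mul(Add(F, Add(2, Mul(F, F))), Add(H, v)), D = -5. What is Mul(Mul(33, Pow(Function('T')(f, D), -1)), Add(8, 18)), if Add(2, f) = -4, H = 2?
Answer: Rational(-143, 16) ≈ -8.9375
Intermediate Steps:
f = -6 (f = Add(-2, -4) = -6)
Function('T')(F, v) = Mul(Add(2, v), Add(2, F, Pow(F, 2))) (Function('T')(F, v) = Mul(Add(F, Add(2, Mul(F, F))), Add(2, v)) = Mul(Add(F, Add(2, Pow(F, 2))), Add(2, v)) = Mul(Add(2, F, Pow(F, 2)), Add(2, v)) = Mul(Add(2, v), Add(2, F, Pow(F, 2))))
Mul(Mul(33, Pow(Function('T')(f, D), -1)), Add(8, 18)) = Mul(Mul(33, Pow(Add(4, Mul(2, -6), Mul(2, -5), Mul(2, Pow(-6, 2)), Mul(-6, -5), Mul(-5, Pow(-6, 2))), -1)), Add(8, 18)) = Mul(Mul(33, Pow(Add(4, -12, -10, Mul(2, 36), 30, Mul(-5, 36)), -1)), 26) = Mul(Mul(33, Pow(Add(4, -12, -10, 72, 30, -180), -1)), 26) = Mul(Mul(33, Pow(-96, -1)), 26) = Mul(Mul(33, Rational(-1, 96)), 26) = Mul(Rational(-11, 32), 26) = Rational(-143, 16)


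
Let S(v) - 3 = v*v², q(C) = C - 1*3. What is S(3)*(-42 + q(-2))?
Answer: -1410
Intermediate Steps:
q(C) = -3 + C (q(C) = C - 3 = -3 + C)
S(v) = 3 + v³ (S(v) = 3 + v*v² = 3 + v³)
S(3)*(-42 + q(-2)) = (3 + 3³)*(-42 + (-3 - 2)) = (3 + 27)*(-42 - 5) = 30*(-47) = -1410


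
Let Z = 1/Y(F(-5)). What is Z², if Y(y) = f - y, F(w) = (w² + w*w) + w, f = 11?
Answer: 1/1156 ≈ 0.00086505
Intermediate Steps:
F(w) = w + 2*w² (F(w) = (w² + w²) + w = 2*w² + w = w + 2*w²)
Y(y) = 11 - y
Z = -1/34 (Z = 1/(11 - (-5)*(1 + 2*(-5))) = 1/(11 - (-5)*(1 - 10)) = 1/(11 - (-5)*(-9)) = 1/(11 - 1*45) = 1/(11 - 45) = 1/(-34) = -1/34 ≈ -0.029412)
Z² = (-1/34)² = 1/1156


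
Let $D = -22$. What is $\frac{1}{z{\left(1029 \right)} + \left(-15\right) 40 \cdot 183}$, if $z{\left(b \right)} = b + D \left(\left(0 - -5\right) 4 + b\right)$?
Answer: $- \frac{1}{131849} \approx -7.5844 \cdot 10^{-6}$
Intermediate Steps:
$z{\left(b \right)} = -440 - 21 b$ ($z{\left(b \right)} = b - 22 \left(\left(0 - -5\right) 4 + b\right) = b - 22 \left(\left(0 + 5\right) 4 + b\right) = b - 22 \left(5 \cdot 4 + b\right) = b - 22 \left(20 + b\right) = b - \left(440 + 22 b\right) = -440 - 21 b$)
$\frac{1}{z{\left(1029 \right)} + \left(-15\right) 40 \cdot 183} = \frac{1}{\left(-440 - 21609\right) + \left(-15\right) 40 \cdot 183} = \frac{1}{\left(-440 - 21609\right) - 109800} = \frac{1}{-22049 - 109800} = \frac{1}{-131849} = - \frac{1}{131849}$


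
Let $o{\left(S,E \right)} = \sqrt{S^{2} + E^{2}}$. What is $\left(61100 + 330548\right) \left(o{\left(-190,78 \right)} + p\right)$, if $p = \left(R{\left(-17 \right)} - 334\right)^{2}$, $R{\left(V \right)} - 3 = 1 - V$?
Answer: $38369362912 + 783296 \sqrt{10546} \approx 3.845 \cdot 10^{10}$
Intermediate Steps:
$R{\left(V \right)} = 4 - V$ ($R{\left(V \right)} = 3 - \left(-1 + V\right) = 4 - V$)
$o{\left(S,E \right)} = \sqrt{E^{2} + S^{2}}$
$p = 97969$ ($p = \left(\left(4 - -17\right) - 334\right)^{2} = \left(\left(4 + 17\right) - 334\right)^{2} = \left(21 - 334\right)^{2} = \left(-313\right)^{2} = 97969$)
$\left(61100 + 330548\right) \left(o{\left(-190,78 \right)} + p\right) = \left(61100 + 330548\right) \left(\sqrt{78^{2} + \left(-190\right)^{2}} + 97969\right) = 391648 \left(\sqrt{6084 + 36100} + 97969\right) = 391648 \left(\sqrt{42184} + 97969\right) = 391648 \left(2 \sqrt{10546} + 97969\right) = 391648 \left(97969 + 2 \sqrt{10546}\right) = 38369362912 + 783296 \sqrt{10546}$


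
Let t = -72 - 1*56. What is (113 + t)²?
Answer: 225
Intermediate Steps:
t = -128 (t = -72 - 56 = -128)
(113 + t)² = (113 - 128)² = (-15)² = 225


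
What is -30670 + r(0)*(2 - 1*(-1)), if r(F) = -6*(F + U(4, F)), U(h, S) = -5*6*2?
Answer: -29590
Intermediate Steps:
U(h, S) = -60 (U(h, S) = -30*2 = -60)
r(F) = 360 - 6*F (r(F) = -6*(F - 60) = -6*(-60 + F) = 360 - 6*F)
-30670 + r(0)*(2 - 1*(-1)) = -30670 + (360 - 6*0)*(2 - 1*(-1)) = -30670 + (360 + 0)*(2 + 1) = -30670 + 360*3 = -30670 + 1080 = -29590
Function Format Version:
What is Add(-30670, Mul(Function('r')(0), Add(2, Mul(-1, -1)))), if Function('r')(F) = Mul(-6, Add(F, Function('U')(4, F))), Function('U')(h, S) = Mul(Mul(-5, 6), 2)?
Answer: -29590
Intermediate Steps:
Function('U')(h, S) = -60 (Function('U')(h, S) = Mul(-30, 2) = -60)
Function('r')(F) = Add(360, Mul(-6, F)) (Function('r')(F) = Mul(-6, Add(F, -60)) = Mul(-6, Add(-60, F)) = Add(360, Mul(-6, F)))
Add(-30670, Mul(Function('r')(0), Add(2, Mul(-1, -1)))) = Add(-30670, Mul(Add(360, Mul(-6, 0)), Add(2, Mul(-1, -1)))) = Add(-30670, Mul(Add(360, 0), Add(2, 1))) = Add(-30670, Mul(360, 3)) = Add(-30670, 1080) = -29590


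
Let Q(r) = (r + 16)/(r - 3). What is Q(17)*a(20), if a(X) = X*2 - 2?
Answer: 627/7 ≈ 89.571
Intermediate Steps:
a(X) = -2 + 2*X (a(X) = 2*X - 2 = -2 + 2*X)
Q(r) = (16 + r)/(-3 + r)
Q(17)*a(20) = ((16 + 17)/(-3 + 17))*(-2 + 2*20) = (33/14)*(-2 + 40) = ((1/14)*33)*38 = (33/14)*38 = 627/7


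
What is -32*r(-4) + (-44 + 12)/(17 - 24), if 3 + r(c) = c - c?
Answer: 704/7 ≈ 100.57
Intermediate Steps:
r(c) = -3 (r(c) = -3 + (c - c) = -3 + 0 = -3)
-32*r(-4) + (-44 + 12)/(17 - 24) = -32*(-3) + (-44 + 12)/(17 - 24) = 96 - 32/(-7) = 96 - 32*(-⅐) = 96 + 32/7 = 704/7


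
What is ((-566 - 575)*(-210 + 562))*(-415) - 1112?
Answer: 166676168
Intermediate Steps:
((-566 - 575)*(-210 + 562))*(-415) - 1112 = -1141*352*(-415) - 1112 = -401632*(-415) - 1112 = 166677280 - 1112 = 166676168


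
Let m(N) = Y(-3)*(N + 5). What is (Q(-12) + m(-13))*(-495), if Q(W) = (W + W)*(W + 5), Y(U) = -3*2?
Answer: -106920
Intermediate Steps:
Y(U) = -6
Q(W) = 2*W*(5 + W) (Q(W) = (2*W)*(5 + W) = 2*W*(5 + W))
m(N) = -30 - 6*N (m(N) = -6*(N + 5) = -6*(5 + N) = -30 - 6*N)
(Q(-12) + m(-13))*(-495) = (2*(-12)*(5 - 12) + (-30 - 6*(-13)))*(-495) = (2*(-12)*(-7) + (-30 + 78))*(-495) = (168 + 48)*(-495) = 216*(-495) = -106920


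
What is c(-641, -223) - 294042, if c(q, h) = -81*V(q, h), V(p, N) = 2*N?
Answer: -257916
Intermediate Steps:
c(q, h) = -162*h
c(-641, -223) - 294042 = -162*(-223) - 294042 = 36126 - 294042 = -257916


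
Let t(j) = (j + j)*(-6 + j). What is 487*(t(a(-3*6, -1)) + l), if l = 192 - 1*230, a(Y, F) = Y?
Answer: 402262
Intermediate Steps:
t(j) = 2*j*(-6 + j) (t(j) = (2*j)*(-6 + j) = 2*j*(-6 + j))
l = -38 (l = 192 - 230 = -38)
487*(t(a(-3*6, -1)) + l) = 487*(2*(-3*6)*(-6 - 3*6) - 38) = 487*(2*(-18)*(-6 - 18) - 38) = 487*(2*(-18)*(-24) - 38) = 487*(864 - 38) = 487*826 = 402262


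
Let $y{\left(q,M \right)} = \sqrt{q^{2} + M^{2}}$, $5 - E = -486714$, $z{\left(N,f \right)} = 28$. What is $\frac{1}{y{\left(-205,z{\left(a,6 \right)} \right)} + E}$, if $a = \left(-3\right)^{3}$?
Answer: $\frac{486719}{236895342152} - \frac{\sqrt{42809}}{236895342152} \approx 2.0537 \cdot 10^{-6}$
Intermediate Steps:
$a = -27$
$E = 486719$ ($E = 5 - -486714 = 5 + 486714 = 486719$)
$y{\left(q,M \right)} = \sqrt{M^{2} + q^{2}}$
$\frac{1}{y{\left(-205,z{\left(a,6 \right)} \right)} + E} = \frac{1}{\sqrt{28^{2} + \left(-205\right)^{2}} + 486719} = \frac{1}{\sqrt{784 + 42025} + 486719} = \frac{1}{\sqrt{42809} + 486719} = \frac{1}{486719 + \sqrt{42809}}$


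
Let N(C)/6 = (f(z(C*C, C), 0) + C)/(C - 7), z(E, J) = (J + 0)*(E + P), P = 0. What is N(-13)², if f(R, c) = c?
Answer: 1521/100 ≈ 15.210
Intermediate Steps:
z(E, J) = E*J (z(E, J) = (J + 0)*(E + 0) = J*E = E*J)
N(C) = 6*C/(-7 + C) (N(C) = 6*((0 + C)/(C - 7)) = 6*(C/(-7 + C)) = 6*C/(-7 + C))
N(-13)² = (6*(-13)/(-7 - 13))² = (6*(-13)/(-20))² = (6*(-13)*(-1/20))² = (39/10)² = 1521/100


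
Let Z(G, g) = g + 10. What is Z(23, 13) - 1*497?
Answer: -474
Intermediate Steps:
Z(G, g) = 10 + g
Z(23, 13) - 1*497 = (10 + 13) - 1*497 = 23 - 497 = -474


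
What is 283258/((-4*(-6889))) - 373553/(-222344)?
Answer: 18318585805/1531727816 ≈ 11.959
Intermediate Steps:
283258/((-4*(-6889))) - 373553/(-222344) = 283258/27556 - 373553*(-1/222344) = 283258*(1/27556) + 373553/222344 = 141629/13778 + 373553/222344 = 18318585805/1531727816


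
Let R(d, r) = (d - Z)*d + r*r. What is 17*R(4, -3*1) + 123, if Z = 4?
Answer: 276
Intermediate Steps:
R(d, r) = r² + d*(-4 + d) (R(d, r) = (d - 1*4)*d + r*r = (d - 4)*d + r² = (-4 + d)*d + r² = d*(-4 + d) + r² = r² + d*(-4 + d))
17*R(4, -3*1) + 123 = 17*(4² + (-3*1)² - 4*4) + 123 = 17*(16 + (-3)² - 16) + 123 = 17*(16 + 9 - 16) + 123 = 17*9 + 123 = 153 + 123 = 276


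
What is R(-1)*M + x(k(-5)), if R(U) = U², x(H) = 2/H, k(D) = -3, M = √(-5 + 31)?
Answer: -⅔ + √26 ≈ 4.4324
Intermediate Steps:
M = √26 ≈ 5.0990
R(-1)*M + x(k(-5)) = (-1)²*√26 + 2/(-3) = 1*√26 + 2*(-⅓) = √26 - ⅔ = -⅔ + √26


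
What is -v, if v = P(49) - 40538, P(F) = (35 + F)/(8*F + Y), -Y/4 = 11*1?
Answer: 1175595/29 ≈ 40538.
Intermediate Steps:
Y = -44 ≈ -44.000
P(F) = (35 + F)/(-44 + 8*F) (P(F) = (35 + F)/(8*F - 44) = (35 + F)/(-44 + 8*F))
v = -1175595/29 (v = (35 + 49)/(4*(-11 + 2*49)) - 40538 = (¼)*84/(-11 + 98) - 40538 = (¼)*84/87 - 40538 = (¼)*(1/87)*84 - 40538 = 7/29 - 40538 = -1175595/29 ≈ -40538.)
-v = -1*(-1175595/29) = 1175595/29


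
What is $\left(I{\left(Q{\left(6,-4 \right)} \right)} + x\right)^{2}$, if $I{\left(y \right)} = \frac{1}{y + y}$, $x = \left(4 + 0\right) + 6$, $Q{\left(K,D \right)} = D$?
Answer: $\frac{6241}{64} \approx 97.516$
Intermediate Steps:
$x = 10$ ($x = 4 + 6 = 10$)
$I{\left(y \right)} = \frac{1}{2 y}$
$\left(I{\left(Q{\left(6,-4 \right)} \right)} + x\right)^{2} = \left(\frac{1}{2 \left(-4\right)} + 10\right)^{2} = \left(\frac{1}{2} \left(- \frac{1}{4}\right) + 10\right)^{2} = \left(- \frac{1}{8} + 10\right)^{2} = \left(\frac{79}{8}\right)^{2} = \frac{6241}{64}$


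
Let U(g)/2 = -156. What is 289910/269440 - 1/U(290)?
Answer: 1134017/1050816 ≈ 1.0792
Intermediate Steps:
U(g) = -312 (U(g) = 2*(-156) = -312)
289910/269440 - 1/U(290) = 289910/269440 - 1/(-312) = 289910*(1/269440) - 1*(-1/312) = 28991/26944 + 1/312 = 1134017/1050816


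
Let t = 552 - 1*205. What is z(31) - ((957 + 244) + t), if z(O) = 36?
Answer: -1512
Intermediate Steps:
t = 347 (t = 552 - 205 = 347)
z(31) - ((957 + 244) + t) = 36 - ((957 + 244) + 347) = 36 - (1201 + 347) = 36 - 1*1548 = 36 - 1548 = -1512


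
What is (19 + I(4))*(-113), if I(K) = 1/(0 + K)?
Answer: -8701/4 ≈ -2175.3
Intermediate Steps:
I(K) = 1/K
(19 + I(4))*(-113) = (19 + 1/4)*(-113) = (77/4)*(-113) = -8701/4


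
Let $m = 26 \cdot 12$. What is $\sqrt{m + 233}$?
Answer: $\sqrt{545} \approx 23.345$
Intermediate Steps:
$m = 312$
$\sqrt{m + 233} = \sqrt{312 + 233} = \sqrt{545}$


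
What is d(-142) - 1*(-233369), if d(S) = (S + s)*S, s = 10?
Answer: 252113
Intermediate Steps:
d(S) = S*(10 + S) (d(S) = (S + 10)*S = (10 + S)*S = S*(10 + S))
d(-142) - 1*(-233369) = -142*(10 - 142) - 1*(-233369) = -142*(-132) + 233369 = 18744 + 233369 = 252113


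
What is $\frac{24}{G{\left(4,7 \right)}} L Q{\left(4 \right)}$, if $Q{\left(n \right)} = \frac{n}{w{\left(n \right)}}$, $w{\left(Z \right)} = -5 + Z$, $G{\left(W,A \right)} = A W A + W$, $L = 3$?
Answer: $- \frac{36}{25} \approx -1.44$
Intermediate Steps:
$G{\left(W,A \right)} = W + W A^{2}$ ($G{\left(W,A \right)} = W A^{2} + W = W + W A^{2}$)
$Q{\left(n \right)} = \frac{n}{-5 + n}$
$\frac{24}{G{\left(4,7 \right)}} L Q{\left(4 \right)} = \frac{24}{4 \left(1 + 7^{2}\right)} 3 \frac{4}{-5 + 4} = \frac{24}{4 \left(1 + 49\right)} 3 \frac{4}{-1} = \frac{24}{4 \cdot 50} \cdot 3 \cdot 4 \left(-1\right) = \frac{24}{200} \cdot 3 \left(-4\right) = 24 \cdot \frac{1}{200} \cdot 3 \left(-4\right) = \frac{3}{25} \cdot 3 \left(-4\right) = \frac{9}{25} \left(-4\right) = - \frac{36}{25}$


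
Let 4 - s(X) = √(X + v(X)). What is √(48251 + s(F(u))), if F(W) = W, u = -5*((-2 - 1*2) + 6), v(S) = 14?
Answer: √48253 ≈ 219.67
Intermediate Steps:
u = -10 (u = -5*((-2 - 2) + 6) = -5*(-4 + 6) = -5*2 = -10)
s(X) = 4 - √(14 + X) (s(X) = 4 - √(X + 14) = 4 - √(14 + X))
√(48251 + s(F(u))) = √(48251 + (4 - √(14 - 10))) = √(48251 + (4 - √4)) = √(48251 + (4 - 1*2)) = √(48251 + (4 - 2)) = √(48251 + 2) = √48253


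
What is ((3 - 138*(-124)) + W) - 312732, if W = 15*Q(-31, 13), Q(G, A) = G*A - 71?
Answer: -302727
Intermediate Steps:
Q(G, A) = -71 + A*G (Q(G, A) = A*G - 71 = -71 + A*G)
W = -7110 (W = 15*(-71 + 13*(-31)) = 15*(-71 - 403) = 15*(-474) = -7110)
((3 - 138*(-124)) + W) - 312732 = ((3 - 138*(-124)) - 7110) - 312732 = ((3 + 17112) - 7110) - 312732 = (17115 - 7110) - 312732 = 10005 - 312732 = -302727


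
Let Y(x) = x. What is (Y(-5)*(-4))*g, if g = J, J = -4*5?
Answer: -400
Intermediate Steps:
J = -20
g = -20
(Y(-5)*(-4))*g = -5*(-4)*(-20) = 20*(-20) = -400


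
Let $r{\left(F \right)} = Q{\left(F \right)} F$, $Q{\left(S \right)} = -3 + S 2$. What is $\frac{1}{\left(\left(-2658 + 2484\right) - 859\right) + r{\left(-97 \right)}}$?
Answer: $\frac{1}{18076} \approx 5.5322 \cdot 10^{-5}$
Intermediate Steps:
$Q{\left(S \right)} = -3 + 2 S$
$r{\left(F \right)} = F \left(-3 + 2 F\right)$ ($r{\left(F \right)} = \left(-3 + 2 F\right) F = F \left(-3 + 2 F\right)$)
$\frac{1}{\left(\left(-2658 + 2484\right) - 859\right) + r{\left(-97 \right)}} = \frac{1}{\left(\left(-2658 + 2484\right) - 859\right) - 97 \left(-3 + 2 \left(-97\right)\right)} = \frac{1}{\left(-174 - 859\right) - 97 \left(-3 - 194\right)} = \frac{1}{-1033 - -19109} = \frac{1}{-1033 + 19109} = \frac{1}{18076}$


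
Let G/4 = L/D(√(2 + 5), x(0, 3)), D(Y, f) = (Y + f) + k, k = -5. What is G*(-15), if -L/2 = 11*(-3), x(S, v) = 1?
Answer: 1760 + 440*√7 ≈ 2924.1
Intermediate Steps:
D(Y, f) = -5 + Y + f (D(Y, f) = (Y + f) - 5 = -5 + Y + f)
L = 66 (L = -22*(-3) = -2*(-33) = 66)
G = 264/(-4 + √7) (G = 4*(66/(-5 + √(2 + 5) + 1)) = 4*(66/(-5 + √7 + 1)) = 4*(66/(-4 + √7)) = 264/(-4 + √7) ≈ -194.94)
G*(-15) = (-352/3 - 88*√7/3)*(-15) = 1760 + 440*√7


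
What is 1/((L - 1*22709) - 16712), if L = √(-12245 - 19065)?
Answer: -39421/1554046551 - I*√31310/1554046551 ≈ -2.5367e-5 - 1.1386e-7*I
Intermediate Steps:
L = I*√31310 (L = √(-31310) = I*√31310 ≈ 176.95*I)
1/((L - 1*22709) - 16712) = 1/((I*√31310 - 1*22709) - 16712) = 1/((I*√31310 - 22709) - 16712) = 1/((-22709 + I*√31310) - 16712) = 1/(-39421 + I*√31310)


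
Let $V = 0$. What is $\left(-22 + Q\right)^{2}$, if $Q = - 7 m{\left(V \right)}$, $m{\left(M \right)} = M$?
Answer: $484$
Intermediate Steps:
$Q = 0$ ($Q = \left(-7\right) 0 = 0$)
$\left(-22 + Q\right)^{2} = \left(-22 + 0\right)^{2} = \left(-22\right)^{2} = 484$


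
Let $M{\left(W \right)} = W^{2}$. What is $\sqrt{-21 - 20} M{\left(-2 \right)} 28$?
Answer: $112 i \sqrt{41} \approx 717.15 i$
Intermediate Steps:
$\sqrt{-21 - 20} M{\left(-2 \right)} 28 = \sqrt{-21 - 20} \left(-2\right)^{2} \cdot 28 = \sqrt{-41} \cdot 4 \cdot 28 = i \sqrt{41} \cdot 4 \cdot 28 = 4 i \sqrt{41} \cdot 28 = 112 i \sqrt{41}$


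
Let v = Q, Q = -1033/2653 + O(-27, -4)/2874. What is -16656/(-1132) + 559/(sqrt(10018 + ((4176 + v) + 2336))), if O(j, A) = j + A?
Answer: 4164/283 + 559*sqrt(38438847596703246)/25206720715 ≈ 19.062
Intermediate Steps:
O(j, A) = A + j
Q = -3051085/7624722 (Q = -1033/2653 + (-4 - 27)/2874 = -1033*1/2653 - 31*1/2874 = -1033/2653 - 31/2874 = -3051085/7624722 ≈ -0.40016)
v = -3051085/7624722 ≈ -0.40016
-16656/(-1132) + 559/(sqrt(10018 + ((4176 + v) + 2336))) = -16656/(-1132) + 559/(sqrt(10018 + ((4176 - 3051085/7624722) + 2336))) = -16656*(-1/1132) + 559/(sqrt(10018 + (31837787987/7624722 + 2336))) = 4164/283 + 559/(sqrt(10018 + 49649138579/7624722)) = 4164/283 + 559/(sqrt(126033603575/7624722)) = 4164/283 + 559/((5*sqrt(38438847596703246)/7624722)) = 4164/283 + 559*(sqrt(38438847596703246)/25206720715) = 4164/283 + 559*sqrt(38438847596703246)/25206720715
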